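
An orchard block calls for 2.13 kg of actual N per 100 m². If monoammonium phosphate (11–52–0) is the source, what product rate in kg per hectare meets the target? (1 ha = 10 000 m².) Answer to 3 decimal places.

Product per 100 m² = 2.13 / 11% = 19.3636 kg.
Convert to per hectare: 19.3636 × 100 = 1936.3636 kg.

1936.364 kg of product per hectare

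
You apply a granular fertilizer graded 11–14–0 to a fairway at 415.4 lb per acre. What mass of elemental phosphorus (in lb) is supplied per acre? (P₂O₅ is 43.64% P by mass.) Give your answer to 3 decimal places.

25.379 lb P per acre

P₂O₅ per acre = 415.4 × 14% = 58.156 lb.
Elemental P = 58.156 × 0.4364 = 25.3793 lb per acre.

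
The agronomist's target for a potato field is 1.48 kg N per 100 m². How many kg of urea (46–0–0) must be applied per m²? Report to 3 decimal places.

0.032 kg of product per sq m

Product per 100 m² = 1.48 / 46% = 3.21739 kg.
Convert to per m²: 3.21739 × 0.01 = 0.0321739 kg.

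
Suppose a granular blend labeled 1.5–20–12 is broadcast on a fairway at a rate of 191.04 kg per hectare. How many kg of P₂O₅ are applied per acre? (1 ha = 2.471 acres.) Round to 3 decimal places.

P₂O₅ per hectare = 191.04 × 20% = 38.208 kg.
Convert to per acre: 38.208 × 0.404694 = 15.4626 kg.

15.463 kg P₂O₅ per acre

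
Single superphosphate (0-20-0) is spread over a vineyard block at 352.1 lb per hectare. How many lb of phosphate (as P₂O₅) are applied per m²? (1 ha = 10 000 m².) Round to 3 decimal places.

P₂O₅ per hectare = 352.1 × 20% = 70.42 lb.
Convert to per m²: 70.42 × 0.0001 = 0.007042 lb.

0.007 lb P₂O₅ per sq m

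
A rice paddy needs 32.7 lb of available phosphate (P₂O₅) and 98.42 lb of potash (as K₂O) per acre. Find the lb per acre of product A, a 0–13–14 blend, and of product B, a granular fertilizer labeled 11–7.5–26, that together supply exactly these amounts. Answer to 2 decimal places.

Per-acre balance (a = product A, b = product B):
P₂O₅: 0.13·a + 0.075·b = 32.7
K₂O: 0.14·a + 0.26·b = 98.42
Eliminate a: (row1) − 0.13/0.14·(row2) → -0.166429·b = -58.69, so b = 352.644.
Back-substitute: a = (32.7 − 0.075·352.644) / 0.13 = 48.0901.

48.09 lb product A, 352.64 lb product B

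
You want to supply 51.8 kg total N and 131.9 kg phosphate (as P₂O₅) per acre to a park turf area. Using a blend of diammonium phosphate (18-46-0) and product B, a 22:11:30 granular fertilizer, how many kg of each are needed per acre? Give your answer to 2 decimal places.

Let a = kg of diammonium phosphate, b = kg of product B (per acre).
N: 0.18·a + 0.22·b = 51.8
P₂O₅: 0.46·a + 0.11·b = 131.9
Solving simultaneously: a = 286.486, b = 1.05651.

286.49 kg diammonium phosphate, 1.06 kg product B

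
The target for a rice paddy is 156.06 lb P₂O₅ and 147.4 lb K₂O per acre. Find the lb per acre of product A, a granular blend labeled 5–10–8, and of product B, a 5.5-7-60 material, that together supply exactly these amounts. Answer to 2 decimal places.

Per-acre balance (a = product A, b = product B):
P₂O₅: 0.1·a + 0.07·b = 156.06
K₂O: 0.08·a + 0.6·b = 147.4
From row1: a = (156.06 − 0.07·b) / 0.1.
Into row2: 0.08·(156.06 − 0.07·b)/0.1 + 0.6·b = 147.4 → b = 41.4559, a = 1531.581.

1531.58 lb product A, 41.46 lb product B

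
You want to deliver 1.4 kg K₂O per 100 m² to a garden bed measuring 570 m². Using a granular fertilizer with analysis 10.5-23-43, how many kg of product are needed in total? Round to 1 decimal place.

18.6 kg

Product per 100 m² = 1.4 / 43% = 3.25581 kg.
Total product = 3.25581 × 570 / 100 = 18.5581 kg.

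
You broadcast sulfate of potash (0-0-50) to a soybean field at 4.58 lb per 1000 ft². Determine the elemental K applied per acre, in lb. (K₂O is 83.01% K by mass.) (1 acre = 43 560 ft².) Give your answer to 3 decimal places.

82.804 lb K per acre

K₂O per 1000 ft² = 4.58 × 50% = 2.29 lb.
Elemental K = 2.29 × 0.8301 = 1.90093 lb per 1000 ft².
Convert to per acre: 1.90093 × 43.56 = 82.80447 lb.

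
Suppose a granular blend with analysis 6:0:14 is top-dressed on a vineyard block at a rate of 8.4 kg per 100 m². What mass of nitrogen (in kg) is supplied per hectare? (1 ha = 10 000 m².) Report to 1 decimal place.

50.4 kg N per hectare

nitrogen per 100 m² = 8.4 × 6% = 0.504 kg.
Convert to per hectare: 0.504 × 100 = 50.4 kg.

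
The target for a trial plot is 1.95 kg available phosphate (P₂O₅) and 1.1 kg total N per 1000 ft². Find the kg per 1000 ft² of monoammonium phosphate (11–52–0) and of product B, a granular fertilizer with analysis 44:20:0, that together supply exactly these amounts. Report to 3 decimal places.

Let a = kg of monoammonium phosphate, b = kg of product B (per 1000 ft²).
P₂O₅: 0.52·a + 0.2·b = 1.95
N: 0.11·a + 0.44·b = 1.1
Eliminate a: (row1) − 0.52/0.11·(row2) → -1.88·b = -3.25, so b = 1.72872.
Back-substitute: a = (1.95 − 0.2·1.72872) / 0.52 = 3.08511.

3.085 kg monoammonium phosphate, 1.729 kg product B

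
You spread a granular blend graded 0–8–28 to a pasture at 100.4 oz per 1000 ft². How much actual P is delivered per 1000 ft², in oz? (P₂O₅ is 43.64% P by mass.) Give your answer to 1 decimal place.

3.5 oz P per thousand sq ft

P₂O₅ per 1000 ft² = 100.4 × 8% = 8.032 oz.
Elemental P = 8.032 × 0.4364 = 3.50516 oz per 1000 ft².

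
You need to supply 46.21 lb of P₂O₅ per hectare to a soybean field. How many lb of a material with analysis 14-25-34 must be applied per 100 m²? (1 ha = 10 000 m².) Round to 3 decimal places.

Product per hectare = 46.21 / 25% = 184.84 lb.
Convert to per 100 m²: 184.84 × 0.01 = 1.8484 lb.

1.848 lb of product per hundred sq m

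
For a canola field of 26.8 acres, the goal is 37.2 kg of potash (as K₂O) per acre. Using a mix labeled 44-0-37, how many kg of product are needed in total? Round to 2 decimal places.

Product per acre = 37.2 / 37% = 100.541 kg.
Total product = 100.541 × 26.8 = 2694.486 kg.

2694.49 kg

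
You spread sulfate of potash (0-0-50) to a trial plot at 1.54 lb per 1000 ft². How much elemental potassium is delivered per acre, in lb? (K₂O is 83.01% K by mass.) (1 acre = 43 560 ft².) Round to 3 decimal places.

K₂O per 1000 ft² = 1.54 × 50% = 0.77 lb.
Elemental K = 0.77 × 0.8301 = 0.639177 lb per 1000 ft².
Convert to per acre: 0.639177 × 43.56 = 27.8426 lb.

27.843 lb K per acre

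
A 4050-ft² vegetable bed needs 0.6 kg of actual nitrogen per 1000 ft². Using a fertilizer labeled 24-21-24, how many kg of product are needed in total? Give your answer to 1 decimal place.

10.1 kg

Product per 1000 ft² = 0.6 / 24% = 2.5 kg.
Total product = 2.5 × 4050 / 1000 = 10.125 kg.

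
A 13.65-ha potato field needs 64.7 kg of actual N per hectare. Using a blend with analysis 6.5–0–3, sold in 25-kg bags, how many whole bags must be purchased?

544 bags

Product per hectare = 64.7 / 6.5% = 995.385 kg.
Total product = 995.385 × 13.65 = 13587 kg.
Bags = ⌈13587 / 25⌉ = 544.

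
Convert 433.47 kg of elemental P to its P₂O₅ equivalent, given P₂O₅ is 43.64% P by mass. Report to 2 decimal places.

P₂O₅ = 433.47 / 0.4364 = 993.286 kg.

993.29 kg P₂O₅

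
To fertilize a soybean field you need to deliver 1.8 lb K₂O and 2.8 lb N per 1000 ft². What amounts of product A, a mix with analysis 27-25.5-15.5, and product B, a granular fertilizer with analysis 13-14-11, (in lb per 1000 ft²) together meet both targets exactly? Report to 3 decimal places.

Let a = lb of product A, b = lb of product B (per 1000 ft²).
K₂O: 0.155·a + 0.11·b = 1.8
N: 0.27·a + 0.13·b = 2.8
Solving simultaneously: a = 7.74869, b = 5.44503.

7.749 lb product A, 5.445 lb product B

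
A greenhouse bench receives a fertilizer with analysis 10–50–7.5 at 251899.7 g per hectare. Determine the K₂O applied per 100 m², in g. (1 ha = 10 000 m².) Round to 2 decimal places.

K₂O per hectare = 251899.7 × 7.5% = 18892.5 g.
Convert to per 100 m²: 18892.5 × 0.01 = 188.9248 g.

188.92 g K₂O per hundred sq m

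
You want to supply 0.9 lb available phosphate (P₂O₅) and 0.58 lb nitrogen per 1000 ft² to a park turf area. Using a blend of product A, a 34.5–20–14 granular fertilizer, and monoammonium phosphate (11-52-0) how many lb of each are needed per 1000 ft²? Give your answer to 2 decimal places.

1.29 lb product A, 1.24 lb monoammonium phosphate

Let a = lb of product A, b = lb of monoammonium phosphate (per 1000 ft²).
P₂O₅: 0.2·a + 0.52·b = 0.9
N: 0.345·a + 0.11·b = 0.58
Solving simultaneously: a = 1.28717, b = 1.23571.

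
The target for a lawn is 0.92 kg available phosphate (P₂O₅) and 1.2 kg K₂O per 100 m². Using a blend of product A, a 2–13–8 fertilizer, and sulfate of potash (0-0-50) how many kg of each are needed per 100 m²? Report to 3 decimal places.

Let a = kg of product A, b = kg of sulfate of potash (per 100 m²).
P₂O₅: 0.13·a + 0·b = 0.92
K₂O: 0.08·a + 0.5·b = 1.2
Eliminate b: (row1) − 0/0.5·(row2) → 0.13·a = 0.92, so a = 7.07692.
Then b = (1.2 − 0.08·7.07692) / 0.5 = 1.26769.

7.077 kg product A, 1.268 kg sulfate of potash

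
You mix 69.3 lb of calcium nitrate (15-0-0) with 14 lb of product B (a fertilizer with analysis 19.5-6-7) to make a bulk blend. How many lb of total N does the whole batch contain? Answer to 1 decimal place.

N mass = 15%×69.3 + 19.5%×14 = 13.125 lb.

13.1 lb N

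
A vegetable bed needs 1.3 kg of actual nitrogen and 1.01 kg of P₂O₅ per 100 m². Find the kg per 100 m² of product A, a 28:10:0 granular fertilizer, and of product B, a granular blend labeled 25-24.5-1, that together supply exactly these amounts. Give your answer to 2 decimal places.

1.51 kg product A, 3.50 kg product B

Per-100 m² balance (a = product A, b = product B):
N: 0.28·a + 0.25·b = 1.3
P₂O₅: 0.1·a + 0.245·b = 1.01
Eliminate b: (row1) − 0.25/0.245·(row2) → 0.177959·a = 0.269388, so a = 1.51376.
Then b = (1.01 − 0.1·1.51376) / 0.245 = 3.50459.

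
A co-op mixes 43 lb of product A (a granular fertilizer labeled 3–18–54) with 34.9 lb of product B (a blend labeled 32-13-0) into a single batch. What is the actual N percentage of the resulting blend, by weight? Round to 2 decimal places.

Total mass = 43 + 34.9 = 77.9 lb.
N mass = 3%×43 + 32%×34.9 = 12.458 lb.
% N = 12.458 / 77.9 = 15.9923%.

15.99% N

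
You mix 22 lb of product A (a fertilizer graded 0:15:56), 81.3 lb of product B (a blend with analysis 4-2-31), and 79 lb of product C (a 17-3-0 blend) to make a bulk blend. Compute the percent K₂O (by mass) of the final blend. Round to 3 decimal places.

Total mass = 22 + 81.3 + 79 = 182.3 lb.
K₂O mass = 56%×22 + 31%×81.3 + 0%×79 = 37.523 lb.
% K₂O = 37.523 / 182.3 = 20.5831%.

20.583% K₂O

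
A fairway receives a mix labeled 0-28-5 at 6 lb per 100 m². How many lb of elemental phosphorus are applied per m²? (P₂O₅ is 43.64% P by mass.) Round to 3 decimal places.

P₂O₅ per 100 m² = 6 × 28% = 1.68 lb.
Elemental P = 1.68 × 0.4364 = 0.733152 lb per 100 m².
Convert to per m²: 0.733152 × 0.01 = 0.00733152 lb.

0.007 lb P per sq m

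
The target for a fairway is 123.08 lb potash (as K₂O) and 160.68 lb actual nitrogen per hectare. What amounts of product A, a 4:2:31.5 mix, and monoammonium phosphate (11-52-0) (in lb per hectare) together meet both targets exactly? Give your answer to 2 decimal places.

With a, b = lb per hectare of product A and monoammonium phosphate:
K₂O: 0.315·a + 0·b = 123.08
N: 0.04·a + 0.11·b = 160.68
From row1: a = (123.08 − 0·b) / 0.315.
Into row2: 0.04·(123.08 − 0·b)/0.315 + 0.11·b = 160.68 → b = 1318.644, a = 390.7302.

390.73 lb product A, 1318.64 lb monoammonium phosphate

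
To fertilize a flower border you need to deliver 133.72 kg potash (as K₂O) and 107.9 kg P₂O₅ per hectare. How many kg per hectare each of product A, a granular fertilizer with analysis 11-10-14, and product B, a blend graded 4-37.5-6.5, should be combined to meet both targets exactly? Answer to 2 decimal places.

Per-hectare balance (a = product A, b = product B):
K₂O: 0.14·a + 0.065·b = 133.72
P₂O₅: 0.1·a + 0.375·b = 107.9
From row1: a = (133.72 − 0.065·b) / 0.14.
Into row2: 0.1·(133.72 − 0.065·b)/0.14 + 0.375·b = 107.9 → b = 37.6957, a = 937.641.

937.64 kg product A, 37.70 kg product B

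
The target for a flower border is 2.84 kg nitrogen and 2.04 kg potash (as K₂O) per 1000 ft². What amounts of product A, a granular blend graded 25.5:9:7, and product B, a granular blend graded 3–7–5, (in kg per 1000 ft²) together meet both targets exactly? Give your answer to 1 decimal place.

Let a = kg of product A, b = kg of product B (per 1000 ft²).
N: 0.255·a + 0.03·b = 2.84
K₂O: 0.07·a + 0.05·b = 2.04
From row1: a = (2.84 − 0.03·b) / 0.255.
Into row2: 0.07·(2.84 − 0.03·b)/0.255 + 0.05·b = 2.04 → b = 30.1784, a = 7.58685.

7.6 kg product A, 30.2 kg product B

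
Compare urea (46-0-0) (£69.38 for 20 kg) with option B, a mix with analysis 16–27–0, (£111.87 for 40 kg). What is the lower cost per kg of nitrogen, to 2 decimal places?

£7.54 per kg N (urea)

urea: N per bag = 20 × 46% = 9.2 kg; cost = 69.38 / 9.2 = £7.5413/kg N.
option B: N per bag = 40 × 16% = 6.4 kg; cost = 111.87 / 6.4 = £17.4797/kg N.
urea is cheaper.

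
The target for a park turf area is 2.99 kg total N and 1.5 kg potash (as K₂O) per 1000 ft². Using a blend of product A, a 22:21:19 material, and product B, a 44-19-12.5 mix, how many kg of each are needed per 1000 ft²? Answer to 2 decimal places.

5.10 kg product A, 4.24 kg product B

Let a = kg of product A, b = kg of product B (per 1000 ft²).
N: 0.22·a + 0.44·b = 2.99
K₂O: 0.19·a + 0.125·b = 1.5
Eliminate b: (row1) − 0.44/0.125·(row2) → -0.4488·a = -2.29, so a = 5.1025.
Then b = (1.5 − 0.19·5.1025) / 0.125 = 4.24421.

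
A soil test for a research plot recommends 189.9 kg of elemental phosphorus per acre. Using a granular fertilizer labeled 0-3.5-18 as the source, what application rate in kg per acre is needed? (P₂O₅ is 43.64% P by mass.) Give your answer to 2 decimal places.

12432.89 kg of product per acre

As P₂O₅: 189.9 / 0.4364 = 435.151 kg per acre.
Product per acre = 435.151 / 3.5% = 12432.892 kg.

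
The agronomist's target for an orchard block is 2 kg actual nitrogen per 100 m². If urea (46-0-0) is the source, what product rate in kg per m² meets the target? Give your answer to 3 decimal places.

Product per 100 m² = 2 / 46% = 4.34783 kg.
Convert to per m²: 4.34783 × 0.01 = 0.0434783 kg.

0.043 kg of product per sq m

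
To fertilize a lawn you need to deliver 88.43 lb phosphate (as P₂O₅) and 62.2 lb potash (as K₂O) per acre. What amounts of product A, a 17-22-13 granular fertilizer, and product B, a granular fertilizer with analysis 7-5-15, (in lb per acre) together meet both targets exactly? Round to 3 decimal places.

Per-acre balance (a = product A, b = product B):
P₂O₅: 0.22·a + 0.05·b = 88.43
K₂O: 0.13·a + 0.15·b = 62.2
Solving simultaneously: a = 383.1887, b = 82.5698.

383.189 lb product A, 82.570 lb product B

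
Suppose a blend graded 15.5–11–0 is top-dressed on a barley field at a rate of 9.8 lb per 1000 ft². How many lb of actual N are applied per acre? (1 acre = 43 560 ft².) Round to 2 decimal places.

66.17 lb N per acre

nitrogen per 1000 ft² = 9.8 × 15.5% = 1.519 lb.
Convert to per acre: 1.519 × 43.56 = 66.1676 lb.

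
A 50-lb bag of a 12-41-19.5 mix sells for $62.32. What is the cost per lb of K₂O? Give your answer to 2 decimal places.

$6.39 per lb K₂O

K₂O in bag = 50 × 19.5% = 9.75 lb.
Cost per lb K₂O = $62.32 / 9.75 = $6.3918.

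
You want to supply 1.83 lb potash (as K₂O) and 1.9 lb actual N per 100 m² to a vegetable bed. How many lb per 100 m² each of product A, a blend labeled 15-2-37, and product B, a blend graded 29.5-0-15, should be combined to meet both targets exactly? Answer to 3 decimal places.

2.941 lb product A, 4.945 lb product B

Let a = lb of product A, b = lb of product B (per 100 m²).
K₂O: 0.37·a + 0.15·b = 1.83
N: 0.15·a + 0.295·b = 1.9
Solving simultaneously: a = 2.94114, b = 4.94518.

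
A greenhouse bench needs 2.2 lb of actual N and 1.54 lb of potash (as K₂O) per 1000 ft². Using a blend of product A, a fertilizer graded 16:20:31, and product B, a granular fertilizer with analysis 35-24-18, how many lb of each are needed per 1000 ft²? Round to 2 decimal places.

1.79 lb product A, 5.47 lb product B

Per-1000 ft² balance (a = product A, b = product B):
N: 0.16·a + 0.35·b = 2.2
K₂O: 0.31·a + 0.18·b = 1.54
Solving simultaneously: a = 1.79423, b = 5.4655.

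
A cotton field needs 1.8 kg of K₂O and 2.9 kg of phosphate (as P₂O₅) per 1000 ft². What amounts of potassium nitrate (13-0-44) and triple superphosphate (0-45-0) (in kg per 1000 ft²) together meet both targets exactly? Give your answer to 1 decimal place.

4.1 kg potassium nitrate, 6.4 kg triple superphosphate

Per-1000 ft² balance (a = potassium nitrate, b = triple superphosphate):
K₂O: 0.44·a + 0·b = 1.8
P₂O₅: 0·a + 0.45·b = 2.9
Solving simultaneously: a = 4.09091, b = 6.44444.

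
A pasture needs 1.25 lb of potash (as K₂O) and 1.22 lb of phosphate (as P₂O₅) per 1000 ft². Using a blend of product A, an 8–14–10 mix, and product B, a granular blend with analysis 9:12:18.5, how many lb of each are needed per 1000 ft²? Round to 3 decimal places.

Per-1000 ft² balance (a = product A, b = product B):
K₂O: 0.1·a + 0.185·b = 1.25
P₂O₅: 0.14·a + 0.12·b = 1.22
Eliminate b: (row1) − 0.185/0.12·(row2) → -0.115833·a = -0.630833, so a = 5.44604.
Then b = (1.22 − 0.14·5.44604) / 0.12 = 3.81295.

5.446 lb product A, 3.813 lb product B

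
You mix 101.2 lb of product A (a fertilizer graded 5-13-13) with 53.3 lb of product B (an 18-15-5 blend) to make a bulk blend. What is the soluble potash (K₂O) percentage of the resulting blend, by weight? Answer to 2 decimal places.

Total mass = 101.2 + 53.3 = 154.5 lb.
K₂O mass = 13%×101.2 + 5%×53.3 = 15.821 lb.
% K₂O = 15.821 / 154.5 = 10.2401%.

10.24% K₂O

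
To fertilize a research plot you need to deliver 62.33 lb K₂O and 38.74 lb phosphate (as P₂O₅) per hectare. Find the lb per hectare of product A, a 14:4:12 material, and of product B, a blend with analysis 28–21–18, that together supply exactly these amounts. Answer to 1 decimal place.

339.8 lb product A, 119.8 lb product B

With a, b = lb per hectare of product A and product B:
K₂O: 0.12·a + 0.18·b = 62.33
P₂O₅: 0.04·a + 0.21·b = 38.74
Eliminate b: (row1) − 0.18/0.21·(row2) → 0.0857143·a = 29.1243, so a = 339.783.
Then b = (38.74 − 0.04·339.783) / 0.21 = 119.756.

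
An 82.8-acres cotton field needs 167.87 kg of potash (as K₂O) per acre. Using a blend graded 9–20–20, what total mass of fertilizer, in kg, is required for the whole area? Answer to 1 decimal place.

69498.2 kg

Product per acre = 167.87 / 20% = 839.35 kg.
Total product = 839.35 × 82.8 = 69498.18 kg.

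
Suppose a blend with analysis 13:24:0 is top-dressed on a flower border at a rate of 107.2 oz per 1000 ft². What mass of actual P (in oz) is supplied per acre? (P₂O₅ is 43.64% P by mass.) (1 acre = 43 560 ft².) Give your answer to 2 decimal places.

489.08 oz P per acre

P₂O₅ per 1000 ft² = 107.2 × 24% = 25.728 oz.
Elemental P = 25.728 × 0.4364 = 11.2277 oz per 1000 ft².
Convert to per acre: 11.2277 × 43.56 = 489.079 oz.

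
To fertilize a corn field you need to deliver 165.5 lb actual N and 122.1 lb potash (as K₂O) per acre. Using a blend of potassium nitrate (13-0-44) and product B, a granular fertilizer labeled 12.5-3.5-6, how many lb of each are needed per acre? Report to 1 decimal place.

113.0 lb potassium nitrate, 1206.5 lb product B

With a, b = lb per acre of potassium nitrate and product B:
N: 0.13·a + 0.125·b = 165.5
K₂O: 0.44·a + 0.06·b = 122.1
Eliminate a: (row1) − 0.13/0.44·(row2) → 0.107273·b = 129.425, so b = 1206.504.
Back-substitute: a = (165.5 − 0.125·1206.504) / 0.13 = 112.977.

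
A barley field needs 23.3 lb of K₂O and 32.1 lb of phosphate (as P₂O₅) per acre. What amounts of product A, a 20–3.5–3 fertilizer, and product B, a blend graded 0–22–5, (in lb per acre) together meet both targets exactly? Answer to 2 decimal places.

725.98 lb product A, 30.41 lb product B

With a, b = lb per acre of product A and product B:
K₂O: 0.03·a + 0.05·b = 23.3
P₂O₅: 0.035·a + 0.22·b = 32.1
From row1: a = (23.3 − 0.05·b) / 0.03.
Into row2: 0.035·(23.3 − 0.05·b)/0.03 + 0.22·b = 32.1 → b = 30.4124, a = 725.979.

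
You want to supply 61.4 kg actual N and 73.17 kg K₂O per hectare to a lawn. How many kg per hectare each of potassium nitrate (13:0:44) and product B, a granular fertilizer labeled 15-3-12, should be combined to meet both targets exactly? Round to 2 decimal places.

Per-hectare balance (a = potassium nitrate, b = product B):
N: 0.13·a + 0.15·b = 61.4
K₂O: 0.44·a + 0.12·b = 73.17
Eliminate a: (row1) − 0.13/0.44·(row2) → 0.114545·b = 39.7816, so b = 347.2996.
Back-substitute: a = (61.4 − 0.15·347.2996) / 0.13 = 71.5774.

71.58 kg potassium nitrate, 347.30 kg product B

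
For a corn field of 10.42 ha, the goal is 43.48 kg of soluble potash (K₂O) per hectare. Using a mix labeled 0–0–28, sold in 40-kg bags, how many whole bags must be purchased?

Product per hectare = 43.48 / 28% = 155.286 kg.
Total product = 155.286 × 10.42 = 1618.08 kg.
Bags = ⌈1618.08 / 40⌉ = 41.

41 bags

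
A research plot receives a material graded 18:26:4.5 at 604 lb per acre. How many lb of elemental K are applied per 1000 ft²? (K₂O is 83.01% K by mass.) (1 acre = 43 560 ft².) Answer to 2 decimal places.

0.52 lb K per thousand sq ft

K₂O per acre = 604 × 4.5% = 27.18 lb.
Elemental K = 27.18 × 0.8301 = 22.5621 lb per acre.
Convert to per 1000 ft²: 22.5621 × 0.0229568 = 0.517955 lb.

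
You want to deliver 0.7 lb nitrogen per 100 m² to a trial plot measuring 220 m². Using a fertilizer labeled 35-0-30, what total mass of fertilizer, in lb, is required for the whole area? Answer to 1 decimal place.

4.4 lb

Product per 100 m² = 0.7 / 35% = 2 lb.
Total product = 2 × 220 / 100 = 4.4 lb.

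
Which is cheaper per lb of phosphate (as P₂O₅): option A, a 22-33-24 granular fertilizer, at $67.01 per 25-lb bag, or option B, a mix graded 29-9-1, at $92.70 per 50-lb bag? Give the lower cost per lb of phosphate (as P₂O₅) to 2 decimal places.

$8.12 per lb P₂O₅ (option A)

option A: P₂O₅ per bag = 25 × 33% = 8.25 lb; cost = 67.01 / 8.25 = $8.1224/lb P₂O₅.
option B: P₂O₅ per bag = 50 × 9% = 4.5 lb; cost = 92.70 / 4.5 = $20.6000/lb P₂O₅.
option A is cheaper.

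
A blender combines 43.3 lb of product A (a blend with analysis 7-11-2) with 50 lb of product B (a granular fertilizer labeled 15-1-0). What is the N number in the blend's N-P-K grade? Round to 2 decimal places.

Total mass = 43.3 + 50 = 93.3 lb.
N mass = 7%×43.3 + 15%×50 = 10.531 lb.
% N = 10.531 / 93.3 = 11.2872%.

11.29% N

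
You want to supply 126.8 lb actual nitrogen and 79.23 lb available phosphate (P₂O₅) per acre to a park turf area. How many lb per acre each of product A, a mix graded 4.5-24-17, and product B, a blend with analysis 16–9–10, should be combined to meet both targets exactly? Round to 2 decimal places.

With a, b = lb per acre of product A and product B:
N: 0.045·a + 0.16·b = 126.8
P₂O₅: 0.24·a + 0.09·b = 79.23
Eliminate a: (row1) − 0.045/0.24·(row2) → 0.143125·b = 111.944, so b = 782.144.
Back-substitute: a = (126.8 − 0.16·782.144) / 0.045 = 36.821.

36.82 lb product A, 782.14 lb product B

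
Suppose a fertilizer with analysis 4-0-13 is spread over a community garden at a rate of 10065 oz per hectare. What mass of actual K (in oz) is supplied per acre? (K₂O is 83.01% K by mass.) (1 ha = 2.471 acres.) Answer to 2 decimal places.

K₂O per hectare = 10065 × 13% = 1308.45 oz.
Elemental K = 1308.45 × 0.8301 = 1086.14 oz per hectare.
Convert to per acre: 1086.14 × 0.404694 = 439.557 oz.

439.56 oz K per acre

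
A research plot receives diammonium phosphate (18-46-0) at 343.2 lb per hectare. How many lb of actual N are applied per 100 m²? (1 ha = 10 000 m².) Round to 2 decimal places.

0.62 lb N per hundred sq m

nitrogen per hectare = 343.2 × 18% = 61.776 lb.
Convert to per 100 m²: 61.776 × 0.01 = 0.61776 lb.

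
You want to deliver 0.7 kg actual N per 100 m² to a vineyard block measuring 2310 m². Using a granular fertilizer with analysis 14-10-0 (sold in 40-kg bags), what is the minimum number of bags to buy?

Product per 100 m² = 0.7 / 14% = 5 kg.
Total product = 5 × 2310 / 100 = 115.5 kg.
Bags = ⌈115.5 / 40⌉ = 3.

3 bags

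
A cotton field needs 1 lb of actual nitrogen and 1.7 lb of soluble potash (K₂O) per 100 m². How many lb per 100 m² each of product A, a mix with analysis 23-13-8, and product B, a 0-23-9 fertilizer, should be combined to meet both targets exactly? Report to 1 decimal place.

Let a = lb of product A, b = lb of product B (per 100 m²).
N: 0.23·a + 0·b = 1
K₂O: 0.08·a + 0.09·b = 1.7
From row1: a = (1 − 0·b) / 0.23.
Into row2: 0.08·(1 − 0·b)/0.23 + 0.09·b = 1.7 → b = 15.0242, a = 4.34783.

4.3 lb product A, 15.0 lb product B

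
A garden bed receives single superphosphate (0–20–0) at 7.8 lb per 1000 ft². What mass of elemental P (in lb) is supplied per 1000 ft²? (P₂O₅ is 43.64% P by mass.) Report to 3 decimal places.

0.681 lb P per thousand sq ft

P₂O₅ per 1000 ft² = 7.8 × 20% = 1.56 lb.
Elemental P = 1.56 × 0.4364 = 0.680784 lb per 1000 ft².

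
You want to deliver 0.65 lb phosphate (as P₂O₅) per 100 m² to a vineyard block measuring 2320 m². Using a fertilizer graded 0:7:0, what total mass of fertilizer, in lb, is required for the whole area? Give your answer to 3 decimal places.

Product per 100 m² = 0.65 / 7% = 9.28571 lb.
Total product = 9.28571 × 2320 / 100 = 215.4286 lb.

215.429 lb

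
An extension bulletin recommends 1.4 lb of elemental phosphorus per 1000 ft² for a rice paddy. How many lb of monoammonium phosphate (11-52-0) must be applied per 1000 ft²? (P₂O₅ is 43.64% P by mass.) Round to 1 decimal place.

6.2 lb of product per thousand sq ft

As P₂O₅: 1.4 / 0.4364 = 3.20807 lb per 1000 ft².
Product per 1000 ft² = 3.20807 / 52% = 6.16936 lb.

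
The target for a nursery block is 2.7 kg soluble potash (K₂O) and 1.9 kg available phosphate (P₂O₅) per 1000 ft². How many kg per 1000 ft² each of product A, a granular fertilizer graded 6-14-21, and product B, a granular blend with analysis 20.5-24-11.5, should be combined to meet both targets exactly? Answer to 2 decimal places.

12.52 kg product A, 0.61 kg product B

With a, b = kg per 1000 ft² of product A and product B:
K₂O: 0.21·a + 0.115·b = 2.7
P₂O₅: 0.14·a + 0.24·b = 1.9
Eliminate b: (row1) − 0.115/0.24·(row2) → 0.142917·a = 1.78958, so a = 12.5219.
Then b = (1.9 − 0.14·12.5219) / 0.24 = 0.612245.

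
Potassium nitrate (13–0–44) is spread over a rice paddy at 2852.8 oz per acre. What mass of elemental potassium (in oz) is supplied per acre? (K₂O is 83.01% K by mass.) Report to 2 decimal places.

1041.97 oz K per acre

K₂O per acre = 2852.8 × 44% = 1255.23 oz.
Elemental K = 1255.23 × 0.8301 = 1041.968 oz per acre.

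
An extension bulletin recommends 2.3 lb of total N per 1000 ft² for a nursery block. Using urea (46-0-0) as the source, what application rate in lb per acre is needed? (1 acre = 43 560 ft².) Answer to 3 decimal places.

217.800 lb of product per acre

Product per 1000 ft² = 2.3 / 46% = 5 lb.
Convert to per acre: 5 × 43.56 = 217.8 lb.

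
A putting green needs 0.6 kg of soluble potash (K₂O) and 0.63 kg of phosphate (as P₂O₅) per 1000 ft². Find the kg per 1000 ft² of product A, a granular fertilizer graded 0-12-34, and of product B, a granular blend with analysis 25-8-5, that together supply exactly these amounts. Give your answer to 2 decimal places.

Let a = kg of product A, b = kg of product B (per 1000 ft²).
K₂O: 0.34·a + 0.05·b = 0.6
P₂O₅: 0.12·a + 0.08·b = 0.63
Eliminate b: (row1) − 0.05/0.08·(row2) → 0.265·a = 0.20625, so a = 0.778302.
Then b = (0.63 − 0.12·0.778302) / 0.08 = 6.70755.

0.78 kg product A, 6.71 kg product B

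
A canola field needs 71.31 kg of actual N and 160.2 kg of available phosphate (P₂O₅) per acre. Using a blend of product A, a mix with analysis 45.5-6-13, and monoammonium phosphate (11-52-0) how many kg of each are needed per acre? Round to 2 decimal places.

Let a = kg of product A, b = kg of monoammonium phosphate (per acre).
N: 0.455·a + 0.11·b = 71.31
P₂O₅: 0.06·a + 0.52·b = 160.2
From row1: a = (71.31 − 0.11·b) / 0.455.
Into row2: 0.06·(71.31 − 0.11·b)/0.455 + 0.52·b = 160.2 → b = 298.3148, a = 84.6052.

84.61 kg product A, 298.31 kg monoammonium phosphate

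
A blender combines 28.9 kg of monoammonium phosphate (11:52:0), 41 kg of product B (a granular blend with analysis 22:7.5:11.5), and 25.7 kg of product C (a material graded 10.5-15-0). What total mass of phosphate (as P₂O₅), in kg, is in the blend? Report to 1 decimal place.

P₂O₅ mass = 52%×28.9 + 7.5%×41 + 15%×25.7 = 21.958 kg.

22.0 kg P₂O₅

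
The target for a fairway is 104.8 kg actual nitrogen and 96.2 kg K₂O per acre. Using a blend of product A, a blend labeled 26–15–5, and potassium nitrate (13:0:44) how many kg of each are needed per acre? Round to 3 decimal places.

311.455 kg product A, 183.244 kg potassium nitrate

Let a = kg of product A, b = kg of potassium nitrate (per acre).
N: 0.26·a + 0.13·b = 104.8
K₂O: 0.05·a + 0.44·b = 96.2
Eliminate b: (row1) − 0.13/0.44·(row2) → 0.245227·a = 76.3773, so a = 311.4551.
Then b = (96.2 − 0.05·311.4551) / 0.44 = 183.2437.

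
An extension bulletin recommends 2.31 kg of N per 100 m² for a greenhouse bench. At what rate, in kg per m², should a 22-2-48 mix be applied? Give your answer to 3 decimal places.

0.105 kg of product per sq m

Product per 100 m² = 2.31 / 22% = 10.5 kg.
Convert to per m²: 10.5 × 0.01 = 0.105 kg.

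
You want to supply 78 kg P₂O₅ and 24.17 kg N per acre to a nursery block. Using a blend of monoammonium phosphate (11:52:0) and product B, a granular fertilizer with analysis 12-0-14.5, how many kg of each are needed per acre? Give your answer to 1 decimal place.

150.0 kg monoammonium phosphate, 63.9 kg product B

Let a = kg of monoammonium phosphate, b = kg of product B (per acre).
P₂O₅: 0.52·a + 0·b = 78
N: 0.11·a + 0.12·b = 24.17
Eliminate b: (row1) − 0/0.12·(row2) → 0.52·a = 78, so a = 150.
Then b = (24.17 − 0.11·150) / 0.12 = 63.9167.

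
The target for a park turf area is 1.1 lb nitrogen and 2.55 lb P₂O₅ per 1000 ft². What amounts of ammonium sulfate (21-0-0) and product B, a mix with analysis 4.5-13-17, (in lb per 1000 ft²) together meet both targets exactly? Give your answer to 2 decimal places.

1.03 lb ammonium sulfate, 19.62 lb product B

Per-1000 ft² balance (a = ammonium sulfate, b = product B):
N: 0.21·a + 0.045·b = 1.1
P₂O₅: 0·a + 0.13·b = 2.55
Solving simultaneously: a = 1.0348, b = 19.6154.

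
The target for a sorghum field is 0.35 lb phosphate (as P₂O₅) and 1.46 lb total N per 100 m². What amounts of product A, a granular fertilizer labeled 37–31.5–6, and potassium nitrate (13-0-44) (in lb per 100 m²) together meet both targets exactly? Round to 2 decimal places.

1.11 lb product A, 8.07 lb potassium nitrate

With a, b = lb per 100 m² of product A and potassium nitrate:
P₂O₅: 0.315·a + 0·b = 0.35
N: 0.37·a + 0.13·b = 1.46
Eliminate b: (row1) − 0/0.13·(row2) → 0.315·a = 0.35, so a = 1.11111.
Then b = (1.46 − 0.37·1.11111) / 0.13 = 8.06838.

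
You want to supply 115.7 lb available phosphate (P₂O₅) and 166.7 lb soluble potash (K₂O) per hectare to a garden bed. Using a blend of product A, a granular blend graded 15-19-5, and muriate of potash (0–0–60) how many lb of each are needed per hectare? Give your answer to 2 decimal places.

Let a = lb of product A, b = lb of muriate of potash (per hectare).
P₂O₅: 0.19·a + 0·b = 115.7
K₂O: 0.05·a + 0.6·b = 166.7
Eliminate a: (row1) − 0.19/0.05·(row2) → -2.28·b = -517.76, so b = 227.088.
Back-substitute: a = (115.7 − 0·227.088) / 0.19 = 608.947.

608.95 lb product A, 227.09 lb muriate of potash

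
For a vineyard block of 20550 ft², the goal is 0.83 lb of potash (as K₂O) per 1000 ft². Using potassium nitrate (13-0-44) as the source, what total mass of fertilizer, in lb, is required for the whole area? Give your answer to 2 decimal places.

38.76 lb

Product per 1000 ft² = 0.83 / 44% = 1.88636 lb.
Total product = 1.88636 × 20550 / 1000 = 38.7648 lb.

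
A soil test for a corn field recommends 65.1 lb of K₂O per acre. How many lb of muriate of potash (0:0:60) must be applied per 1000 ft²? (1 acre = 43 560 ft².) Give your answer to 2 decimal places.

2.49 lb of product per thousand sq ft

Product per acre = 65.1 / 60% = 108.5 lb.
Convert to per 1000 ft²: 108.5 × 0.0229568 = 2.49082 lb.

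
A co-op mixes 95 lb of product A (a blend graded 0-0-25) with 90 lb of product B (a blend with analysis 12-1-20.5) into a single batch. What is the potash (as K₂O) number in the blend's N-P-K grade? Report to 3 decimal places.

22.811% K₂O

Total mass = 95 + 90 = 185 lb.
K₂O mass = 25%×95 + 20.5%×90 = 42.2 lb.
% K₂O = 42.2 / 185 = 22.8108%.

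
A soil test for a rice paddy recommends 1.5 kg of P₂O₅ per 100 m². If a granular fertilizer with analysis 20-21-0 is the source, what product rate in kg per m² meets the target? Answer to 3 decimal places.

0.071 kg of product per sq m

Product per 100 m² = 1.5 / 21% = 7.14286 kg.
Convert to per m²: 7.14286 × 0.01 = 0.0714286 kg.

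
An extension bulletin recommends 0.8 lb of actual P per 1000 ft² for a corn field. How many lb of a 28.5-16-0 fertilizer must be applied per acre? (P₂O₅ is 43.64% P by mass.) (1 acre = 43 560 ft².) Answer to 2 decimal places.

499.08 lb of product per acre

As P₂O₅: 0.8 / 0.4364 = 1.83318 lb per 1000 ft².
Product per 1000 ft² = 1.83318 / 16% = 11.4574 lb.
Convert to per acre: 11.4574 × 43.56 = 499.083 lb.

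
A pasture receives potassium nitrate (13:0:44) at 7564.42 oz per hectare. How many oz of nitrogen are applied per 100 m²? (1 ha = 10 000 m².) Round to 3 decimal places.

9.834 oz N per hundred sq m

nitrogen per hectare = 7564.42 × 13% = 983.375 oz.
Convert to per 100 m²: 983.375 × 0.01 = 9.83375 oz.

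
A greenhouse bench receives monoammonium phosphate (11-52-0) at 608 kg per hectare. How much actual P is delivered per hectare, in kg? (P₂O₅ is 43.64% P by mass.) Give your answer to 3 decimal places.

137.972 kg P per hectare

P₂O₅ per hectare = 608 × 52% = 316.16 kg.
Elemental P = 316.16 × 0.4364 = 137.9722 kg per hectare.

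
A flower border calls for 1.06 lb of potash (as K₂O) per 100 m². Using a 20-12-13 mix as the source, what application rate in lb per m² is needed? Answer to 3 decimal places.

0.082 lb of product per sq m

Product per 100 m² = 1.06 / 13% = 8.15385 lb.
Convert to per m²: 8.15385 × 0.01 = 0.0815385 lb.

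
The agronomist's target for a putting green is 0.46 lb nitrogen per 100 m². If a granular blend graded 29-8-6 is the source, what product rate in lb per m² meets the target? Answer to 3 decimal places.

0.016 lb of product per sq m

Product per 100 m² = 0.46 / 29% = 1.58621 lb.
Convert to per m²: 1.58621 × 0.01 = 0.0158621 lb.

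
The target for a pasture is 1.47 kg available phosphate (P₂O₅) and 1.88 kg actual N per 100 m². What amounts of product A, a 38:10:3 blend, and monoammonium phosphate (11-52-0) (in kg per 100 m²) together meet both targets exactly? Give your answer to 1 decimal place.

4.4 kg product A, 2.0 kg monoammonium phosphate

With a, b = kg per 100 m² of product A and monoammonium phosphate:
P₂O₅: 0.1·a + 0.52·b = 1.47
N: 0.38·a + 0.11·b = 1.88
Eliminate b: (row1) − 0.52/0.11·(row2) → -1.69636·a = -7.41727, so a = 4.37245.
Then b = (1.88 − 0.38·4.37245) / 0.11 = 1.98607.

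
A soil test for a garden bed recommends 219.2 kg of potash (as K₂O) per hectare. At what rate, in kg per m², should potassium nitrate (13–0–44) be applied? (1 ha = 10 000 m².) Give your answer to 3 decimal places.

0.050 kg of product per sq m

Product per hectare = 219.2 / 44% = 498.182 kg.
Convert to per m²: 498.182 × 0.0001 = 0.0498182 kg.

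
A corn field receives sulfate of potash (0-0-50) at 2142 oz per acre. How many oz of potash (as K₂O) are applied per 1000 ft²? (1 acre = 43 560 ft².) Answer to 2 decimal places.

24.59 oz K₂O per thousand sq ft

K₂O per acre = 2142 × 50% = 1071 oz.
Convert to per 1000 ft²: 1071 × 0.0229568 = 24.5868 oz.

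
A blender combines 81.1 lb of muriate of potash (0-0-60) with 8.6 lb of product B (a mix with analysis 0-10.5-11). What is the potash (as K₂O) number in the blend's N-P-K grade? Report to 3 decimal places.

55.302% K₂O

Total mass = 81.1 + 8.6 = 89.7 lb.
K₂O mass = 60%×81.1 + 11%×8.6 = 49.606 lb.
% K₂O = 49.606 / 89.7 = 55.3021%.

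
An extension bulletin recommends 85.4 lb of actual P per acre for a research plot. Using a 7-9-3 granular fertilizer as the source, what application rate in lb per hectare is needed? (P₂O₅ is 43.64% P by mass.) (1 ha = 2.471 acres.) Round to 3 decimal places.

5372.833 lb of product per hectare

As P₂O₅: 85.4 / 0.4364 = 195.692 lb per acre.
Product per acre = 195.692 / 9% = 2174.36 lb.
Convert to per hectare: 2174.36 × 2.471 = 5372.8333 lb.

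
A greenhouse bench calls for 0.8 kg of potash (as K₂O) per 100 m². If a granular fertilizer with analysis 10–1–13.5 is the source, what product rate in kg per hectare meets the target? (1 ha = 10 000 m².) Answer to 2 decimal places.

Product per 100 m² = 0.8 / 13.5% = 5.92593 kg.
Convert to per hectare: 5.92593 × 100 = 592.593 kg.

592.59 kg of product per hectare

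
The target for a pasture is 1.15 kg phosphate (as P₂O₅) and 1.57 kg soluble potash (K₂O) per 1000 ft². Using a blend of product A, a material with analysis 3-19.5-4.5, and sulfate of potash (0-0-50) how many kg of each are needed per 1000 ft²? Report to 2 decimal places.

5.90 kg product A, 2.61 kg sulfate of potash

Per-1000 ft² balance (a = product A, b = sulfate of potash):
P₂O₅: 0.195·a + 0·b = 1.15
K₂O: 0.045·a + 0.5·b = 1.57
From row1: a = (1.15 − 0·b) / 0.195.
Into row2: 0.045·(1.15 − 0·b)/0.195 + 0.5·b = 1.57 → b = 2.60923, a = 5.89744.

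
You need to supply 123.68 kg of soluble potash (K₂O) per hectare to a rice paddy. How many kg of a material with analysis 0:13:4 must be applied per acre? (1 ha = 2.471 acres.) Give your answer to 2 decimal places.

1251.32 kg of product per acre

Product per hectare = 123.68 / 4% = 3092 kg.
Convert to per acre: 3092 × 0.404694 = 1251.315 kg.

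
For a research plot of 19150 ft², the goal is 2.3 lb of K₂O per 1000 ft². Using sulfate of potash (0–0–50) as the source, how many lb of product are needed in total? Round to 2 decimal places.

Product per 1000 ft² = 2.3 / 50% = 4.6 lb.
Total product = 4.6 × 19150 / 1000 = 88.09 lb.

88.09 lb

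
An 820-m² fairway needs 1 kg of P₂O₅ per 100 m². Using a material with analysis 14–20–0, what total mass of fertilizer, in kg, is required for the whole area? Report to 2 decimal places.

Product per 100 m² = 1 / 20% = 5 kg.
Total product = 5 × 820 / 100 = 41 kg.

41.00 kg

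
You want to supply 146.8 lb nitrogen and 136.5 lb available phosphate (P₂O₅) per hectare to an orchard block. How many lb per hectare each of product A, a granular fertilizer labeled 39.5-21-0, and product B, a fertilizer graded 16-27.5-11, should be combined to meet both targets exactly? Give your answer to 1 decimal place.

247.0 lb product A, 307.8 lb product B

Per-hectare balance (a = product A, b = product B):
N: 0.395·a + 0.16·b = 146.8
P₂O₅: 0.21·a + 0.275·b = 136.5
From row1: a = (146.8 − 0.16·b) / 0.395.
Into row2: 0.21·(146.8 − 0.16·b)/0.395 + 0.275·b = 136.5 → b = 307.757, a = 246.984.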